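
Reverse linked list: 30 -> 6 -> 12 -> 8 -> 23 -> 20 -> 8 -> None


Step 1: curr=30, set curr.next=prev(None) | reversed so far: 30
Step 2: curr=6, set curr.next=prev(30) | reversed so far: 6 -> 30
Step 3: curr=12, set curr.next=prev(6) | reversed so far: 12 -> 6 -> 30
Step 4: curr=8, set curr.next=prev(12) | reversed so far: 8 -> 12 -> 6 -> 30
Step 5: curr=23, set curr.next=prev(8) | reversed so far: 23 -> 8 -> 12 -> 6 -> 30
Step 6: curr=20, set curr.next=prev(23) | reversed so far: 20 -> 23 -> 8 -> 12 -> 6 -> 30
Step 7: curr=8, set curr.next=prev(20) | reversed so far: 8 -> 20 -> 23 -> 8 -> 12 -> 6 -> 30

8 -> 20 -> 23 -> 8 -> 12 -> 6 -> 30 -> None


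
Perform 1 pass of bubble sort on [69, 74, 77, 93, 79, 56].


Initial: [69, 74, 77, 93, 79, 56]
Pass 1: [69, 74, 77, 79, 56, 93] (2 swaps)

After 1 pass: [69, 74, 77, 79, 56, 93]


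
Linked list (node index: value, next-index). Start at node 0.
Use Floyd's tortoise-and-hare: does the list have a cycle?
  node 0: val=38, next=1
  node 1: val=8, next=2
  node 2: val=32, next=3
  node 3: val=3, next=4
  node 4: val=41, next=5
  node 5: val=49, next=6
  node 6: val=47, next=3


Floyd's tortoise (slow, +1) and hare (fast, +2):
  init: slow=0, fast=0
  step 1: slow=1, fast=2
  step 2: slow=2, fast=4
  step 3: slow=3, fast=6
  step 4: slow=4, fast=4
  slow == fast at node 4: cycle detected

Cycle: yes


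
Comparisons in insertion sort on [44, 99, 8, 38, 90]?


Algorithm: insertion sort
Input: [44, 99, 8, 38, 90]
Sorted: [8, 38, 44, 90, 99]

8


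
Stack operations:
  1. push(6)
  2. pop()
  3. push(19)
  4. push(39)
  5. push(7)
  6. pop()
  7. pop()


push(6) -> [6]
pop()->6, []
push(19) -> [19]
push(39) -> [19, 39]
push(7) -> [19, 39, 7]
pop()->7, [19, 39]
pop()->39, [19]

Final stack: [19]


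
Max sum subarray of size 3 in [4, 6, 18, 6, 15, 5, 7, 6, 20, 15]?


[0:3]: 28
[1:4]: 30
[2:5]: 39
[3:6]: 26
[4:7]: 27
[5:8]: 18
[6:9]: 33
[7:10]: 41

Max: 41 at [7:10]


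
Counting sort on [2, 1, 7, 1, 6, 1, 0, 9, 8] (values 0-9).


Input: [2, 1, 7, 1, 6, 1, 0, 9, 8]
Counts: [1, 3, 1, 0, 0, 0, 1, 1, 1, 1]

Sorted: [0, 1, 1, 1, 2, 6, 7, 8, 9]


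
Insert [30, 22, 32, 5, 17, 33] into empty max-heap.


Insert 30: [30]
Insert 22: [30, 22]
Insert 32: [32, 22, 30]
Insert 5: [32, 22, 30, 5]
Insert 17: [32, 22, 30, 5, 17]
Insert 33: [33, 22, 32, 5, 17, 30]

Final heap: [33, 22, 32, 5, 17, 30]


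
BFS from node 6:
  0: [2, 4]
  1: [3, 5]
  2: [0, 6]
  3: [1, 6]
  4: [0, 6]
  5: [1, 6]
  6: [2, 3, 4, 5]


Visit 6, enqueue [2, 3, 4, 5]
Visit 2, enqueue [0]
Visit 3, enqueue [1]
Visit 4, enqueue []
Visit 5, enqueue []
Visit 0, enqueue []
Visit 1, enqueue []

BFS order: [6, 2, 3, 4, 5, 0, 1]


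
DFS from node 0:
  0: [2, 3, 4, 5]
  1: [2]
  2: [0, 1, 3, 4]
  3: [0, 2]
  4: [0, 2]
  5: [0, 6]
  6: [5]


Visit 0, push [5, 4, 3, 2]
Visit 2, push [4, 3, 1]
Visit 1, push []
Visit 3, push []
Visit 4, push []
Visit 5, push [6]
Visit 6, push []

DFS order: [0, 2, 1, 3, 4, 5, 6]


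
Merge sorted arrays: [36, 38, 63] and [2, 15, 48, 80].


Take 2 from B
Take 15 from B
Take 36 from A
Take 38 from A
Take 48 from B
Take 63 from A

Merged: [2, 15, 36, 38, 48, 63, 80]


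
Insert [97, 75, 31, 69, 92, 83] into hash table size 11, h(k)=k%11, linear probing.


Insert 97: h=9 -> slot 9
Insert 75: h=9, 1 probes -> slot 10
Insert 31: h=9, 2 probes -> slot 0
Insert 69: h=3 -> slot 3
Insert 92: h=4 -> slot 4
Insert 83: h=6 -> slot 6

Table: [31, None, None, 69, 92, None, 83, None, None, 97, 75]


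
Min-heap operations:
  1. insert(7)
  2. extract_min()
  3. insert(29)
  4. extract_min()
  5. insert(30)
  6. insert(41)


insert(7) -> [7]
extract_min()->7, []
insert(29) -> [29]
extract_min()->29, []
insert(30) -> [30]
insert(41) -> [30, 41]

Final heap: [30, 41]


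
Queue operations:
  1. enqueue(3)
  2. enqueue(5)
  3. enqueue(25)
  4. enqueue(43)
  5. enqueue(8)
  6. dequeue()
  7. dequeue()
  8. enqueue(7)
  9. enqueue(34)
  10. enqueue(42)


enqueue(3) -> [3]
enqueue(5) -> [3, 5]
enqueue(25) -> [3, 5, 25]
enqueue(43) -> [3, 5, 25, 43]
enqueue(8) -> [3, 5, 25, 43, 8]
dequeue()->3, [5, 25, 43, 8]
dequeue()->5, [25, 43, 8]
enqueue(7) -> [25, 43, 8, 7]
enqueue(34) -> [25, 43, 8, 7, 34]
enqueue(42) -> [25, 43, 8, 7, 34, 42]

Final queue: [25, 43, 8, 7, 34, 42]


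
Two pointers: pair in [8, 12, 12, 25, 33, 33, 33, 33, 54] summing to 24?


lo=0(8)+hi=8(54)=62
lo=0(8)+hi=7(33)=41
lo=0(8)+hi=6(33)=41
lo=0(8)+hi=5(33)=41
lo=0(8)+hi=4(33)=41
lo=0(8)+hi=3(25)=33
lo=0(8)+hi=2(12)=20
lo=1(12)+hi=2(12)=24

Yes: 12+12=24


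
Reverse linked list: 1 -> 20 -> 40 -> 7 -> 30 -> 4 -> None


Step 1: curr=1, set curr.next=prev(None) | reversed so far: 1
Step 2: curr=20, set curr.next=prev(1) | reversed so far: 20 -> 1
Step 3: curr=40, set curr.next=prev(20) | reversed so far: 40 -> 20 -> 1
Step 4: curr=7, set curr.next=prev(40) | reversed so far: 7 -> 40 -> 20 -> 1
Step 5: curr=30, set curr.next=prev(7) | reversed so far: 30 -> 7 -> 40 -> 20 -> 1
Step 6: curr=4, set curr.next=prev(30) | reversed so far: 4 -> 30 -> 7 -> 40 -> 20 -> 1

4 -> 30 -> 7 -> 40 -> 20 -> 1 -> None


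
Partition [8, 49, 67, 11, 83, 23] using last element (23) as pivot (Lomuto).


Pivot: 23
  8 <= 23: advance i (no swap)
  11 <= 23: swap -> [8, 11, 67, 49, 83, 23]
Place pivot at 2: [8, 11, 23, 49, 83, 67]

Partitioned: [8, 11, 23, 49, 83, 67]


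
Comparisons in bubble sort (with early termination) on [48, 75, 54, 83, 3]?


Algorithm: bubble sort (with early termination)
Input: [48, 75, 54, 83, 3]
Sorted: [3, 48, 54, 75, 83]

10


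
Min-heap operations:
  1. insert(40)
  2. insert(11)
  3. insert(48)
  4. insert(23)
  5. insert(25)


insert(40) -> [40]
insert(11) -> [11, 40]
insert(48) -> [11, 40, 48]
insert(23) -> [11, 23, 48, 40]
insert(25) -> [11, 23, 48, 40, 25]

Final heap: [11, 23, 48, 40, 25]


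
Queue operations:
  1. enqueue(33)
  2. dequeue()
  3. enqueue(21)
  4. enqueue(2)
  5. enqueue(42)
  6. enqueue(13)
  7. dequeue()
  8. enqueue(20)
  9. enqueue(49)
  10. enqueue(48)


enqueue(33) -> [33]
dequeue()->33, []
enqueue(21) -> [21]
enqueue(2) -> [21, 2]
enqueue(42) -> [21, 2, 42]
enqueue(13) -> [21, 2, 42, 13]
dequeue()->21, [2, 42, 13]
enqueue(20) -> [2, 42, 13, 20]
enqueue(49) -> [2, 42, 13, 20, 49]
enqueue(48) -> [2, 42, 13, 20, 49, 48]

Final queue: [2, 42, 13, 20, 49, 48]


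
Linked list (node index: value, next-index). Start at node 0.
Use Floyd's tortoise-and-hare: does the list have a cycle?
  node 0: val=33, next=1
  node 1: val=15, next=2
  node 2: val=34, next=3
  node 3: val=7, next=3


Floyd's tortoise (slow, +1) and hare (fast, +2):
  init: slow=0, fast=0
  step 1: slow=1, fast=2
  step 2: slow=2, fast=3
  step 3: slow=3, fast=3
  slow == fast at node 3: cycle detected

Cycle: yes


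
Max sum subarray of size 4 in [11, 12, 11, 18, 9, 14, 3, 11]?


[0:4]: 52
[1:5]: 50
[2:6]: 52
[3:7]: 44
[4:8]: 37

Max: 52 at [0:4]


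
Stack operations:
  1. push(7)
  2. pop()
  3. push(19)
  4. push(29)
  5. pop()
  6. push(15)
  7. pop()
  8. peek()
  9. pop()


push(7) -> [7]
pop()->7, []
push(19) -> [19]
push(29) -> [19, 29]
pop()->29, [19]
push(15) -> [19, 15]
pop()->15, [19]
peek()->19
pop()->19, []

Final stack: []


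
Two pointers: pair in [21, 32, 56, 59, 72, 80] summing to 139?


lo=0(21)+hi=5(80)=101
lo=1(32)+hi=5(80)=112
lo=2(56)+hi=5(80)=136
lo=3(59)+hi=5(80)=139

Yes: 59+80=139


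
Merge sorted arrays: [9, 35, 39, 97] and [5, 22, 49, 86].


Take 5 from B
Take 9 from A
Take 22 from B
Take 35 from A
Take 39 from A
Take 49 from B
Take 86 from B

Merged: [5, 9, 22, 35, 39, 49, 86, 97]


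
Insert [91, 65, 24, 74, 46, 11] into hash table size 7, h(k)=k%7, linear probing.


Insert 91: h=0 -> slot 0
Insert 65: h=2 -> slot 2
Insert 24: h=3 -> slot 3
Insert 74: h=4 -> slot 4
Insert 46: h=4, 1 probes -> slot 5
Insert 11: h=4, 2 probes -> slot 6

Table: [91, None, 65, 24, 74, 46, 11]


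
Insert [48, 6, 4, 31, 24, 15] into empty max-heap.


Insert 48: [48]
Insert 6: [48, 6]
Insert 4: [48, 6, 4]
Insert 31: [48, 31, 4, 6]
Insert 24: [48, 31, 4, 6, 24]
Insert 15: [48, 31, 15, 6, 24, 4]

Final heap: [48, 31, 15, 6, 24, 4]


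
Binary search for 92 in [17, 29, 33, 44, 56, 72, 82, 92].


Step 1: lo=0, hi=7, mid=3, val=44
Step 2: lo=4, hi=7, mid=5, val=72
Step 3: lo=6, hi=7, mid=6, val=82
Step 4: lo=7, hi=7, mid=7, val=92

Found at index 7


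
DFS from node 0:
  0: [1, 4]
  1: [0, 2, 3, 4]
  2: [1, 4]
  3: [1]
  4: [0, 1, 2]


Visit 0, push [4, 1]
Visit 1, push [4, 3, 2]
Visit 2, push [4]
Visit 4, push []
Visit 3, push []

DFS order: [0, 1, 2, 4, 3]


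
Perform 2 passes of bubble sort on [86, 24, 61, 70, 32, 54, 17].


Initial: [86, 24, 61, 70, 32, 54, 17]
Pass 1: [24, 61, 70, 32, 54, 17, 86] (6 swaps)
Pass 2: [24, 61, 32, 54, 17, 70, 86] (3 swaps)

After 2 passes: [24, 61, 32, 54, 17, 70, 86]


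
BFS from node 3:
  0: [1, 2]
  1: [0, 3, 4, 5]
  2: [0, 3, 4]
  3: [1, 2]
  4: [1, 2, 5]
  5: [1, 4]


Visit 3, enqueue [1, 2]
Visit 1, enqueue [0, 4, 5]
Visit 2, enqueue []
Visit 0, enqueue []
Visit 4, enqueue []
Visit 5, enqueue []

BFS order: [3, 1, 2, 0, 4, 5]


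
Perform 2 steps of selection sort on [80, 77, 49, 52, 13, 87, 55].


Initial: [80, 77, 49, 52, 13, 87, 55]
Step 1: min=13 at 4
  Swap: [13, 77, 49, 52, 80, 87, 55]
Step 2: min=49 at 2
  Swap: [13, 49, 77, 52, 80, 87, 55]

After 2 steps: [13, 49, 77, 52, 80, 87, 55]


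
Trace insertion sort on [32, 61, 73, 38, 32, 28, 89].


Initial: [32, 61, 73, 38, 32, 28, 89]
Insert 61: [32, 61, 73, 38, 32, 28, 89]
Insert 73: [32, 61, 73, 38, 32, 28, 89]
Insert 38: [32, 38, 61, 73, 32, 28, 89]
Insert 32: [32, 32, 38, 61, 73, 28, 89]
Insert 28: [28, 32, 32, 38, 61, 73, 89]
Insert 89: [28, 32, 32, 38, 61, 73, 89]

Sorted: [28, 32, 32, 38, 61, 73, 89]


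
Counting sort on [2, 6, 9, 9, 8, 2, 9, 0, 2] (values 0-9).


Input: [2, 6, 9, 9, 8, 2, 9, 0, 2]
Counts: [1, 0, 3, 0, 0, 0, 1, 0, 1, 3]

Sorted: [0, 2, 2, 2, 6, 8, 9, 9, 9]


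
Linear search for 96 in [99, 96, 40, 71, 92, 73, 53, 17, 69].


i=0: 99!=96
i=1: 96==96 found!

Found at 1, 2 comps


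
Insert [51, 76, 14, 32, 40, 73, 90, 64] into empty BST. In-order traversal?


Insert 51: root
Insert 76: R from 51
Insert 14: L from 51
Insert 32: L from 51 -> R from 14
Insert 40: L from 51 -> R from 14 -> R from 32
Insert 73: R from 51 -> L from 76
Insert 90: R from 51 -> R from 76
Insert 64: R from 51 -> L from 76 -> L from 73

In-order: [14, 32, 40, 51, 64, 73, 76, 90]


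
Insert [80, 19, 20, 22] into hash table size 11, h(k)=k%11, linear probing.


Insert 80: h=3 -> slot 3
Insert 19: h=8 -> slot 8
Insert 20: h=9 -> slot 9
Insert 22: h=0 -> slot 0

Table: [22, None, None, 80, None, None, None, None, 19, 20, None]


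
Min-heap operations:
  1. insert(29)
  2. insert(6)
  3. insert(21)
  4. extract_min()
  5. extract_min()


insert(29) -> [29]
insert(6) -> [6, 29]
insert(21) -> [6, 29, 21]
extract_min()->6, [21, 29]
extract_min()->21, [29]

Final heap: [29]


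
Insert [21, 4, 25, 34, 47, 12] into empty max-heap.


Insert 21: [21]
Insert 4: [21, 4]
Insert 25: [25, 4, 21]
Insert 34: [34, 25, 21, 4]
Insert 47: [47, 34, 21, 4, 25]
Insert 12: [47, 34, 21, 4, 25, 12]

Final heap: [47, 34, 21, 4, 25, 12]


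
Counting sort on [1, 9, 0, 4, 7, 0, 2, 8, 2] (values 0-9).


Input: [1, 9, 0, 4, 7, 0, 2, 8, 2]
Counts: [2, 1, 2, 0, 1, 0, 0, 1, 1, 1]

Sorted: [0, 0, 1, 2, 2, 4, 7, 8, 9]


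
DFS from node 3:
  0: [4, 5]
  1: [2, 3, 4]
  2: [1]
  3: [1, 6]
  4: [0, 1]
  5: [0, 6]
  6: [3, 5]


Visit 3, push [6, 1]
Visit 1, push [4, 2]
Visit 2, push []
Visit 4, push [0]
Visit 0, push [5]
Visit 5, push [6]
Visit 6, push []

DFS order: [3, 1, 2, 4, 0, 5, 6]


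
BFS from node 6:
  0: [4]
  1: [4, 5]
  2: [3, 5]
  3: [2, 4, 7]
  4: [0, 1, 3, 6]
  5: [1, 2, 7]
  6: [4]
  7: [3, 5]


Visit 6, enqueue [4]
Visit 4, enqueue [0, 1, 3]
Visit 0, enqueue []
Visit 1, enqueue [5]
Visit 3, enqueue [2, 7]
Visit 5, enqueue []
Visit 2, enqueue []
Visit 7, enqueue []

BFS order: [6, 4, 0, 1, 3, 5, 2, 7]


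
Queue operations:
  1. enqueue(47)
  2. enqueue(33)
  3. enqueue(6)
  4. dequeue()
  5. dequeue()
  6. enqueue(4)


enqueue(47) -> [47]
enqueue(33) -> [47, 33]
enqueue(6) -> [47, 33, 6]
dequeue()->47, [33, 6]
dequeue()->33, [6]
enqueue(4) -> [6, 4]

Final queue: [6, 4]


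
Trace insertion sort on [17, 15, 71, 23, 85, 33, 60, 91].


Initial: [17, 15, 71, 23, 85, 33, 60, 91]
Insert 15: [15, 17, 71, 23, 85, 33, 60, 91]
Insert 71: [15, 17, 71, 23, 85, 33, 60, 91]
Insert 23: [15, 17, 23, 71, 85, 33, 60, 91]
Insert 85: [15, 17, 23, 71, 85, 33, 60, 91]
Insert 33: [15, 17, 23, 33, 71, 85, 60, 91]
Insert 60: [15, 17, 23, 33, 60, 71, 85, 91]
Insert 91: [15, 17, 23, 33, 60, 71, 85, 91]

Sorted: [15, 17, 23, 33, 60, 71, 85, 91]


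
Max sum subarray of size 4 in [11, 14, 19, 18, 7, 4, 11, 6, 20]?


[0:4]: 62
[1:5]: 58
[2:6]: 48
[3:7]: 40
[4:8]: 28
[5:9]: 41

Max: 62 at [0:4]


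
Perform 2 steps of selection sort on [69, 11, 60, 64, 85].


Initial: [69, 11, 60, 64, 85]
Step 1: min=11 at 1
  Swap: [11, 69, 60, 64, 85]
Step 2: min=60 at 2
  Swap: [11, 60, 69, 64, 85]

After 2 steps: [11, 60, 69, 64, 85]


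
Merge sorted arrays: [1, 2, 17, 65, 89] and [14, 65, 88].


Take 1 from A
Take 2 from A
Take 14 from B
Take 17 from A
Take 65 from A
Take 65 from B
Take 88 from B

Merged: [1, 2, 14, 17, 65, 65, 88, 89]


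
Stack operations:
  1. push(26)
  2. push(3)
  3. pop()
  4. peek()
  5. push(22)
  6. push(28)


push(26) -> [26]
push(3) -> [26, 3]
pop()->3, [26]
peek()->26
push(22) -> [26, 22]
push(28) -> [26, 22, 28]

Final stack: [26, 22, 28]


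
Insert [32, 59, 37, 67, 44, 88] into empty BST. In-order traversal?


Insert 32: root
Insert 59: R from 32
Insert 37: R from 32 -> L from 59
Insert 67: R from 32 -> R from 59
Insert 44: R from 32 -> L from 59 -> R from 37
Insert 88: R from 32 -> R from 59 -> R from 67

In-order: [32, 37, 44, 59, 67, 88]


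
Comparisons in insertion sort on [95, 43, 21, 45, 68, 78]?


Algorithm: insertion sort
Input: [95, 43, 21, 45, 68, 78]
Sorted: [21, 43, 45, 68, 78, 95]

9


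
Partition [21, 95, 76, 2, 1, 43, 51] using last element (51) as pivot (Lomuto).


Pivot: 51
  21 <= 51: advance i (no swap)
  2 <= 51: swap -> [21, 2, 76, 95, 1, 43, 51]
  1 <= 51: swap -> [21, 2, 1, 95, 76, 43, 51]
  43 <= 51: swap -> [21, 2, 1, 43, 76, 95, 51]
Place pivot at 4: [21, 2, 1, 43, 51, 95, 76]

Partitioned: [21, 2, 1, 43, 51, 95, 76]


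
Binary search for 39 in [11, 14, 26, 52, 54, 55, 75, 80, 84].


Step 1: lo=0, hi=8, mid=4, val=54
Step 2: lo=0, hi=3, mid=1, val=14
Step 3: lo=2, hi=3, mid=2, val=26
Step 4: lo=3, hi=3, mid=3, val=52

Not found


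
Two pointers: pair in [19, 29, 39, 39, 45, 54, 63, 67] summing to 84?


lo=0(19)+hi=7(67)=86
lo=0(19)+hi=6(63)=82
lo=1(29)+hi=6(63)=92
lo=1(29)+hi=5(54)=83
lo=2(39)+hi=5(54)=93
lo=2(39)+hi=4(45)=84

Yes: 39+45=84


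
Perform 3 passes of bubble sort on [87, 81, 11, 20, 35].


Initial: [87, 81, 11, 20, 35]
Pass 1: [81, 11, 20, 35, 87] (4 swaps)
Pass 2: [11, 20, 35, 81, 87] (3 swaps)
Pass 3: [11, 20, 35, 81, 87] (0 swaps)

After 3 passes: [11, 20, 35, 81, 87]


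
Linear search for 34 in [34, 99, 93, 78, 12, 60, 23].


i=0: 34==34 found!

Found at 0, 1 comps


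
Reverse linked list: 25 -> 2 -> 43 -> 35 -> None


Step 1: curr=25, set curr.next=prev(None) | reversed so far: 25
Step 2: curr=2, set curr.next=prev(25) | reversed so far: 2 -> 25
Step 3: curr=43, set curr.next=prev(2) | reversed so far: 43 -> 2 -> 25
Step 4: curr=35, set curr.next=prev(43) | reversed so far: 35 -> 43 -> 2 -> 25

35 -> 43 -> 2 -> 25 -> None


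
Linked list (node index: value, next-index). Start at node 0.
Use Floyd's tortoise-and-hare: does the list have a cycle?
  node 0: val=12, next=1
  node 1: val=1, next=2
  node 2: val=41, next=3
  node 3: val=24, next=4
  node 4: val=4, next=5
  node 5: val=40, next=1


Floyd's tortoise (slow, +1) and hare (fast, +2):
  init: slow=0, fast=0
  step 1: slow=1, fast=2
  step 2: slow=2, fast=4
  step 3: slow=3, fast=1
  step 4: slow=4, fast=3
  step 5: slow=5, fast=5
  slow == fast at node 5: cycle detected

Cycle: yes


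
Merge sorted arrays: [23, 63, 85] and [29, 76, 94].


Take 23 from A
Take 29 from B
Take 63 from A
Take 76 from B
Take 85 from A

Merged: [23, 29, 63, 76, 85, 94]


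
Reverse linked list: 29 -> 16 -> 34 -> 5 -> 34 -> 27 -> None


Step 1: curr=29, set curr.next=prev(None) | reversed so far: 29
Step 2: curr=16, set curr.next=prev(29) | reversed so far: 16 -> 29
Step 3: curr=34, set curr.next=prev(16) | reversed so far: 34 -> 16 -> 29
Step 4: curr=5, set curr.next=prev(34) | reversed so far: 5 -> 34 -> 16 -> 29
Step 5: curr=34, set curr.next=prev(5) | reversed so far: 34 -> 5 -> 34 -> 16 -> 29
Step 6: curr=27, set curr.next=prev(34) | reversed so far: 27 -> 34 -> 5 -> 34 -> 16 -> 29

27 -> 34 -> 5 -> 34 -> 16 -> 29 -> None


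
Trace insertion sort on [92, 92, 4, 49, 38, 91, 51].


Initial: [92, 92, 4, 49, 38, 91, 51]
Insert 92: [92, 92, 4, 49, 38, 91, 51]
Insert 4: [4, 92, 92, 49, 38, 91, 51]
Insert 49: [4, 49, 92, 92, 38, 91, 51]
Insert 38: [4, 38, 49, 92, 92, 91, 51]
Insert 91: [4, 38, 49, 91, 92, 92, 51]
Insert 51: [4, 38, 49, 51, 91, 92, 92]

Sorted: [4, 38, 49, 51, 91, 92, 92]


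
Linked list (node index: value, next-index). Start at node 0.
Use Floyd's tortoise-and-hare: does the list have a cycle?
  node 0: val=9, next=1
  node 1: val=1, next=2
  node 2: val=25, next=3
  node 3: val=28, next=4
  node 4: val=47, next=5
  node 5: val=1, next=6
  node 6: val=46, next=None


Floyd's tortoise (slow, +1) and hare (fast, +2):
  init: slow=0, fast=0
  step 1: slow=1, fast=2
  step 2: slow=2, fast=4
  step 3: slow=3, fast=6
  step 4: fast -> None, no cycle

Cycle: no


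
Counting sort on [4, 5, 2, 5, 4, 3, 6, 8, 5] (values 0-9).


Input: [4, 5, 2, 5, 4, 3, 6, 8, 5]
Counts: [0, 0, 1, 1, 2, 3, 1, 0, 1, 0]

Sorted: [2, 3, 4, 4, 5, 5, 5, 6, 8]


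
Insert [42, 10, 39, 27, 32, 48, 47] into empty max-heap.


Insert 42: [42]
Insert 10: [42, 10]
Insert 39: [42, 10, 39]
Insert 27: [42, 27, 39, 10]
Insert 32: [42, 32, 39, 10, 27]
Insert 48: [48, 32, 42, 10, 27, 39]
Insert 47: [48, 32, 47, 10, 27, 39, 42]

Final heap: [48, 32, 47, 10, 27, 39, 42]


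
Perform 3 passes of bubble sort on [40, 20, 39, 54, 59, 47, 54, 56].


Initial: [40, 20, 39, 54, 59, 47, 54, 56]
Pass 1: [20, 39, 40, 54, 47, 54, 56, 59] (5 swaps)
Pass 2: [20, 39, 40, 47, 54, 54, 56, 59] (1 swaps)
Pass 3: [20, 39, 40, 47, 54, 54, 56, 59] (0 swaps)

After 3 passes: [20, 39, 40, 47, 54, 54, 56, 59]


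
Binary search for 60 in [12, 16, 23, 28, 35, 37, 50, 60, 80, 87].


Step 1: lo=0, hi=9, mid=4, val=35
Step 2: lo=5, hi=9, mid=7, val=60

Found at index 7


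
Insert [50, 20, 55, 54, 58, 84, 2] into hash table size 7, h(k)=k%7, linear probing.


Insert 50: h=1 -> slot 1
Insert 20: h=6 -> slot 6
Insert 55: h=6, 1 probes -> slot 0
Insert 54: h=5 -> slot 5
Insert 58: h=2 -> slot 2
Insert 84: h=0, 3 probes -> slot 3
Insert 2: h=2, 2 probes -> slot 4

Table: [55, 50, 58, 84, 2, 54, 20]


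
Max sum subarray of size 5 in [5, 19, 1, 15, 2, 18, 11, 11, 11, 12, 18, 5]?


[0:5]: 42
[1:6]: 55
[2:7]: 47
[3:8]: 57
[4:9]: 53
[5:10]: 63
[6:11]: 63
[7:12]: 57

Max: 63 at [5:10]


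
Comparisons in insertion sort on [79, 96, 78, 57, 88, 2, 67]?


Algorithm: insertion sort
Input: [79, 96, 78, 57, 88, 2, 67]
Sorted: [2, 57, 67, 78, 79, 88, 96]

18


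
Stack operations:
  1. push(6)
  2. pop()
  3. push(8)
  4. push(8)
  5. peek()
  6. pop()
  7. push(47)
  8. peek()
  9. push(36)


push(6) -> [6]
pop()->6, []
push(8) -> [8]
push(8) -> [8, 8]
peek()->8
pop()->8, [8]
push(47) -> [8, 47]
peek()->47
push(36) -> [8, 47, 36]

Final stack: [8, 47, 36]


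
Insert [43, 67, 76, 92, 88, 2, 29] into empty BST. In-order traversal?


Insert 43: root
Insert 67: R from 43
Insert 76: R from 43 -> R from 67
Insert 92: R from 43 -> R from 67 -> R from 76
Insert 88: R from 43 -> R from 67 -> R from 76 -> L from 92
Insert 2: L from 43
Insert 29: L from 43 -> R from 2

In-order: [2, 29, 43, 67, 76, 88, 92]


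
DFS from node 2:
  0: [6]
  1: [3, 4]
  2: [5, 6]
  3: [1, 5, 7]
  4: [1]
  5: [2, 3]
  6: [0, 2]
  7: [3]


Visit 2, push [6, 5]
Visit 5, push [3]
Visit 3, push [7, 1]
Visit 1, push [4]
Visit 4, push []
Visit 7, push []
Visit 6, push [0]
Visit 0, push []

DFS order: [2, 5, 3, 1, 4, 7, 6, 0]


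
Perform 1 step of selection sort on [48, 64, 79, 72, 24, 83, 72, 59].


Initial: [48, 64, 79, 72, 24, 83, 72, 59]
Step 1: min=24 at 4
  Swap: [24, 64, 79, 72, 48, 83, 72, 59]

After 1 step: [24, 64, 79, 72, 48, 83, 72, 59]


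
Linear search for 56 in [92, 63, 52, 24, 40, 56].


i=0: 92!=56
i=1: 63!=56
i=2: 52!=56
i=3: 24!=56
i=4: 40!=56
i=5: 56==56 found!

Found at 5, 6 comps


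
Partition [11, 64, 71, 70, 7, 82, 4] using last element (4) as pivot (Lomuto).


Pivot: 4
Place pivot at 0: [4, 64, 71, 70, 7, 82, 11]

Partitioned: [4, 64, 71, 70, 7, 82, 11]


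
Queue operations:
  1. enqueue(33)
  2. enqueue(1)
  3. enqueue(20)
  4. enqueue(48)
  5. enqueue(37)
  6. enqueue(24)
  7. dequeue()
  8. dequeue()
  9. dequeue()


enqueue(33) -> [33]
enqueue(1) -> [33, 1]
enqueue(20) -> [33, 1, 20]
enqueue(48) -> [33, 1, 20, 48]
enqueue(37) -> [33, 1, 20, 48, 37]
enqueue(24) -> [33, 1, 20, 48, 37, 24]
dequeue()->33, [1, 20, 48, 37, 24]
dequeue()->1, [20, 48, 37, 24]
dequeue()->20, [48, 37, 24]

Final queue: [48, 37, 24]


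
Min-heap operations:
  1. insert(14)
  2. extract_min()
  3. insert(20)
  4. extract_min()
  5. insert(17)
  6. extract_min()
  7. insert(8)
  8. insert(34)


insert(14) -> [14]
extract_min()->14, []
insert(20) -> [20]
extract_min()->20, []
insert(17) -> [17]
extract_min()->17, []
insert(8) -> [8]
insert(34) -> [8, 34]

Final heap: [8, 34]


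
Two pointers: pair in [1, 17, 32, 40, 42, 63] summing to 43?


lo=0(1)+hi=5(63)=64
lo=0(1)+hi=4(42)=43

Yes: 1+42=43


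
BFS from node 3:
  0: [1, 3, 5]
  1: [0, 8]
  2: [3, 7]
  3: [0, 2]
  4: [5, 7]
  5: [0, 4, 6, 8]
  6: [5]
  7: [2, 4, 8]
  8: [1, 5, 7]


Visit 3, enqueue [0, 2]
Visit 0, enqueue [1, 5]
Visit 2, enqueue [7]
Visit 1, enqueue [8]
Visit 5, enqueue [4, 6]
Visit 7, enqueue []
Visit 8, enqueue []
Visit 4, enqueue []
Visit 6, enqueue []

BFS order: [3, 0, 2, 1, 5, 7, 8, 4, 6]


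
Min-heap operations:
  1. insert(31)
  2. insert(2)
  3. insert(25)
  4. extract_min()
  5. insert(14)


insert(31) -> [31]
insert(2) -> [2, 31]
insert(25) -> [2, 31, 25]
extract_min()->2, [25, 31]
insert(14) -> [14, 31, 25]

Final heap: [14, 31, 25]


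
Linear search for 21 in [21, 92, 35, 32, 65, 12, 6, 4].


i=0: 21==21 found!

Found at 0, 1 comps


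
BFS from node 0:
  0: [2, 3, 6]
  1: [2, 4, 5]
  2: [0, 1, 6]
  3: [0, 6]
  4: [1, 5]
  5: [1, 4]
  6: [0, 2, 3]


Visit 0, enqueue [2, 3, 6]
Visit 2, enqueue [1]
Visit 3, enqueue []
Visit 6, enqueue []
Visit 1, enqueue [4, 5]
Visit 4, enqueue []
Visit 5, enqueue []

BFS order: [0, 2, 3, 6, 1, 4, 5]


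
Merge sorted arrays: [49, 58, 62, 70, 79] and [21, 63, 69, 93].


Take 21 from B
Take 49 from A
Take 58 from A
Take 62 from A
Take 63 from B
Take 69 from B
Take 70 from A
Take 79 from A

Merged: [21, 49, 58, 62, 63, 69, 70, 79, 93]


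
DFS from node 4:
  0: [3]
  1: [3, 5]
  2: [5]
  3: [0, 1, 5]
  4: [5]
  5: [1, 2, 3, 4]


Visit 4, push [5]
Visit 5, push [3, 2, 1]
Visit 1, push [3]
Visit 3, push [0]
Visit 0, push []
Visit 2, push []

DFS order: [4, 5, 1, 3, 0, 2]


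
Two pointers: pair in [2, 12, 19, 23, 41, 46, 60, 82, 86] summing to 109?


lo=0(2)+hi=8(86)=88
lo=1(12)+hi=8(86)=98
lo=2(19)+hi=8(86)=105
lo=3(23)+hi=8(86)=109

Yes: 23+86=109


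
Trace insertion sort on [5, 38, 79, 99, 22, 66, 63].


Initial: [5, 38, 79, 99, 22, 66, 63]
Insert 38: [5, 38, 79, 99, 22, 66, 63]
Insert 79: [5, 38, 79, 99, 22, 66, 63]
Insert 99: [5, 38, 79, 99, 22, 66, 63]
Insert 22: [5, 22, 38, 79, 99, 66, 63]
Insert 66: [5, 22, 38, 66, 79, 99, 63]
Insert 63: [5, 22, 38, 63, 66, 79, 99]

Sorted: [5, 22, 38, 63, 66, 79, 99]


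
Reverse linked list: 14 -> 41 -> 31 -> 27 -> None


Step 1: curr=14, set curr.next=prev(None) | reversed so far: 14
Step 2: curr=41, set curr.next=prev(14) | reversed so far: 41 -> 14
Step 3: curr=31, set curr.next=prev(41) | reversed so far: 31 -> 41 -> 14
Step 4: curr=27, set curr.next=prev(31) | reversed so far: 27 -> 31 -> 41 -> 14

27 -> 31 -> 41 -> 14 -> None


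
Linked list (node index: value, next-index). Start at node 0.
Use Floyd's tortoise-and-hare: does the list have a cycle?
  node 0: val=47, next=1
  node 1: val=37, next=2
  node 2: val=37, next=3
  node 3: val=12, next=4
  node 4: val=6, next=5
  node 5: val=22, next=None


Floyd's tortoise (slow, +1) and hare (fast, +2):
  init: slow=0, fast=0
  step 1: slow=1, fast=2
  step 2: slow=2, fast=4
  step 3: fast 4->5->None, no cycle

Cycle: no


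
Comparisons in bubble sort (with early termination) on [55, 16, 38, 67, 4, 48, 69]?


Algorithm: bubble sort (with early termination)
Input: [55, 16, 38, 67, 4, 48, 69]
Sorted: [4, 16, 38, 48, 55, 67, 69]

20


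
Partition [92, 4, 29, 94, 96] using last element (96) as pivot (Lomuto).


Pivot: 96
  92 <= 96: advance i (no swap)
  4 <= 96: advance i (no swap)
  29 <= 96: advance i (no swap)
  94 <= 96: advance i (no swap)
Place pivot at 4: [92, 4, 29, 94, 96]

Partitioned: [92, 4, 29, 94, 96]


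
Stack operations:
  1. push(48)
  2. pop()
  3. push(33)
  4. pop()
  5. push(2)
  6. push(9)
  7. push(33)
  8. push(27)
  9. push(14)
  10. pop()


push(48) -> [48]
pop()->48, []
push(33) -> [33]
pop()->33, []
push(2) -> [2]
push(9) -> [2, 9]
push(33) -> [2, 9, 33]
push(27) -> [2, 9, 33, 27]
push(14) -> [2, 9, 33, 27, 14]
pop()->14, [2, 9, 33, 27]

Final stack: [2, 9, 33, 27]


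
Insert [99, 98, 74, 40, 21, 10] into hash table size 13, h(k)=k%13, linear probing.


Insert 99: h=8 -> slot 8
Insert 98: h=7 -> slot 7
Insert 74: h=9 -> slot 9
Insert 40: h=1 -> slot 1
Insert 21: h=8, 2 probes -> slot 10
Insert 10: h=10, 1 probes -> slot 11

Table: [None, 40, None, None, None, None, None, 98, 99, 74, 21, 10, None]


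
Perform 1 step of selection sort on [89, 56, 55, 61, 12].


Initial: [89, 56, 55, 61, 12]
Step 1: min=12 at 4
  Swap: [12, 56, 55, 61, 89]

After 1 step: [12, 56, 55, 61, 89]


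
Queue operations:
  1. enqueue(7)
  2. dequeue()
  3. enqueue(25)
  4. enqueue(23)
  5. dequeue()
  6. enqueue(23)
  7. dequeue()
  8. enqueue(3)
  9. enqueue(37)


enqueue(7) -> [7]
dequeue()->7, []
enqueue(25) -> [25]
enqueue(23) -> [25, 23]
dequeue()->25, [23]
enqueue(23) -> [23, 23]
dequeue()->23, [23]
enqueue(3) -> [23, 3]
enqueue(37) -> [23, 3, 37]

Final queue: [23, 3, 37]


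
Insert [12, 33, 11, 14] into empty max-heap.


Insert 12: [12]
Insert 33: [33, 12]
Insert 11: [33, 12, 11]
Insert 14: [33, 14, 11, 12]

Final heap: [33, 14, 11, 12]


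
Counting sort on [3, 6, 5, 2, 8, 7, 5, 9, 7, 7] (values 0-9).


Input: [3, 6, 5, 2, 8, 7, 5, 9, 7, 7]
Counts: [0, 0, 1, 1, 0, 2, 1, 3, 1, 1]

Sorted: [2, 3, 5, 5, 6, 7, 7, 7, 8, 9]


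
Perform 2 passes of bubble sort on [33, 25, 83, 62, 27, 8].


Initial: [33, 25, 83, 62, 27, 8]
Pass 1: [25, 33, 62, 27, 8, 83] (4 swaps)
Pass 2: [25, 33, 27, 8, 62, 83] (2 swaps)

After 2 passes: [25, 33, 27, 8, 62, 83]


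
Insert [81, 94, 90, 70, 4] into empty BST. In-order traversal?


Insert 81: root
Insert 94: R from 81
Insert 90: R from 81 -> L from 94
Insert 70: L from 81
Insert 4: L from 81 -> L from 70

In-order: [4, 70, 81, 90, 94]


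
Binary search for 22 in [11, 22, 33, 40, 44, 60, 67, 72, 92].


Step 1: lo=0, hi=8, mid=4, val=44
Step 2: lo=0, hi=3, mid=1, val=22

Found at index 1


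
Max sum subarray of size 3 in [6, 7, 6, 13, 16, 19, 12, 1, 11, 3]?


[0:3]: 19
[1:4]: 26
[2:5]: 35
[3:6]: 48
[4:7]: 47
[5:8]: 32
[6:9]: 24
[7:10]: 15

Max: 48 at [3:6]


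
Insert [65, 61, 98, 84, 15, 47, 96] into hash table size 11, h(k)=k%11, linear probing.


Insert 65: h=10 -> slot 10
Insert 61: h=6 -> slot 6
Insert 98: h=10, 1 probes -> slot 0
Insert 84: h=7 -> slot 7
Insert 15: h=4 -> slot 4
Insert 47: h=3 -> slot 3
Insert 96: h=8 -> slot 8

Table: [98, None, None, 47, 15, None, 61, 84, 96, None, 65]


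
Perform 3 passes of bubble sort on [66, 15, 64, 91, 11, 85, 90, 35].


Initial: [66, 15, 64, 91, 11, 85, 90, 35]
Pass 1: [15, 64, 66, 11, 85, 90, 35, 91] (6 swaps)
Pass 2: [15, 64, 11, 66, 85, 35, 90, 91] (2 swaps)
Pass 3: [15, 11, 64, 66, 35, 85, 90, 91] (2 swaps)

After 3 passes: [15, 11, 64, 66, 35, 85, 90, 91]


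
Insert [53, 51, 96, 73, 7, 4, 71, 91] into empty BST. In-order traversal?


Insert 53: root
Insert 51: L from 53
Insert 96: R from 53
Insert 73: R from 53 -> L from 96
Insert 7: L from 53 -> L from 51
Insert 4: L from 53 -> L from 51 -> L from 7
Insert 71: R from 53 -> L from 96 -> L from 73
Insert 91: R from 53 -> L from 96 -> R from 73

In-order: [4, 7, 51, 53, 71, 73, 91, 96]


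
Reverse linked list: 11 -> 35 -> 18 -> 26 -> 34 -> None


Step 1: curr=11, set curr.next=prev(None) | reversed so far: 11
Step 2: curr=35, set curr.next=prev(11) | reversed so far: 35 -> 11
Step 3: curr=18, set curr.next=prev(35) | reversed so far: 18 -> 35 -> 11
Step 4: curr=26, set curr.next=prev(18) | reversed so far: 26 -> 18 -> 35 -> 11
Step 5: curr=34, set curr.next=prev(26) | reversed so far: 34 -> 26 -> 18 -> 35 -> 11

34 -> 26 -> 18 -> 35 -> 11 -> None


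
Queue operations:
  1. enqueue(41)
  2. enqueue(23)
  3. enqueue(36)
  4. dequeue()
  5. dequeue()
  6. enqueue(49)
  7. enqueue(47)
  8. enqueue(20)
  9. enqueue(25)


enqueue(41) -> [41]
enqueue(23) -> [41, 23]
enqueue(36) -> [41, 23, 36]
dequeue()->41, [23, 36]
dequeue()->23, [36]
enqueue(49) -> [36, 49]
enqueue(47) -> [36, 49, 47]
enqueue(20) -> [36, 49, 47, 20]
enqueue(25) -> [36, 49, 47, 20, 25]

Final queue: [36, 49, 47, 20, 25]


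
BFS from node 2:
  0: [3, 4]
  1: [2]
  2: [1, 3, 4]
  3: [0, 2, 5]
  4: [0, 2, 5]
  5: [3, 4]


Visit 2, enqueue [1, 3, 4]
Visit 1, enqueue []
Visit 3, enqueue [0, 5]
Visit 4, enqueue []
Visit 0, enqueue []
Visit 5, enqueue []

BFS order: [2, 1, 3, 4, 0, 5]


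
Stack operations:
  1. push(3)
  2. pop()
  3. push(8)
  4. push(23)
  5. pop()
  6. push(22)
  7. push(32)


push(3) -> [3]
pop()->3, []
push(8) -> [8]
push(23) -> [8, 23]
pop()->23, [8]
push(22) -> [8, 22]
push(32) -> [8, 22, 32]

Final stack: [8, 22, 32]


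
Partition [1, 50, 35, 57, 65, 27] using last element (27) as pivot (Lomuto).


Pivot: 27
  1 <= 27: advance i (no swap)
Place pivot at 1: [1, 27, 35, 57, 65, 50]

Partitioned: [1, 27, 35, 57, 65, 50]


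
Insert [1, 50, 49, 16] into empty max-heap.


Insert 1: [1]
Insert 50: [50, 1]
Insert 49: [50, 1, 49]
Insert 16: [50, 16, 49, 1]

Final heap: [50, 16, 49, 1]


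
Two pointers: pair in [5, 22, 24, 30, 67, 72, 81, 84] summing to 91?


lo=0(5)+hi=7(84)=89
lo=1(22)+hi=7(84)=106
lo=1(22)+hi=6(81)=103
lo=1(22)+hi=5(72)=94
lo=1(22)+hi=4(67)=89
lo=2(24)+hi=4(67)=91

Yes: 24+67=91


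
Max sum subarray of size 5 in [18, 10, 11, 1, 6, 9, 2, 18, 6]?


[0:5]: 46
[1:6]: 37
[2:7]: 29
[3:8]: 36
[4:9]: 41

Max: 46 at [0:5]


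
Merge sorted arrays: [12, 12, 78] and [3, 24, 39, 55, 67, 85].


Take 3 from B
Take 12 from A
Take 12 from A
Take 24 from B
Take 39 from B
Take 55 from B
Take 67 from B
Take 78 from A

Merged: [3, 12, 12, 24, 39, 55, 67, 78, 85]


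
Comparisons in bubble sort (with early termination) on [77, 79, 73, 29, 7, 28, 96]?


Algorithm: bubble sort (with early termination)
Input: [77, 79, 73, 29, 7, 28, 96]
Sorted: [7, 28, 29, 73, 77, 79, 96]

20


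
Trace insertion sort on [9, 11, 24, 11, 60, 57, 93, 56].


Initial: [9, 11, 24, 11, 60, 57, 93, 56]
Insert 11: [9, 11, 24, 11, 60, 57, 93, 56]
Insert 24: [9, 11, 24, 11, 60, 57, 93, 56]
Insert 11: [9, 11, 11, 24, 60, 57, 93, 56]
Insert 60: [9, 11, 11, 24, 60, 57, 93, 56]
Insert 57: [9, 11, 11, 24, 57, 60, 93, 56]
Insert 93: [9, 11, 11, 24, 57, 60, 93, 56]
Insert 56: [9, 11, 11, 24, 56, 57, 60, 93]

Sorted: [9, 11, 11, 24, 56, 57, 60, 93]


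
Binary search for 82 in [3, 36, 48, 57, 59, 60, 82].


Step 1: lo=0, hi=6, mid=3, val=57
Step 2: lo=4, hi=6, mid=5, val=60
Step 3: lo=6, hi=6, mid=6, val=82

Found at index 6


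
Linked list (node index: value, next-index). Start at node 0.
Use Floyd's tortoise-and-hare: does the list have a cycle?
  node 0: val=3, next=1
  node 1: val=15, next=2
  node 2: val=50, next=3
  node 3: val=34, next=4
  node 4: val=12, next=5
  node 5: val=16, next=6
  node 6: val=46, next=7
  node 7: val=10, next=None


Floyd's tortoise (slow, +1) and hare (fast, +2):
  init: slow=0, fast=0
  step 1: slow=1, fast=2
  step 2: slow=2, fast=4
  step 3: slow=3, fast=6
  step 4: fast 6->7->None, no cycle

Cycle: no


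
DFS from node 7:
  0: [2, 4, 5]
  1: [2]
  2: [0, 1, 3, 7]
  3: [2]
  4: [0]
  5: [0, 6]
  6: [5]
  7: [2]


Visit 7, push [2]
Visit 2, push [3, 1, 0]
Visit 0, push [5, 4]
Visit 4, push []
Visit 5, push [6]
Visit 6, push []
Visit 1, push []
Visit 3, push []

DFS order: [7, 2, 0, 4, 5, 6, 1, 3]


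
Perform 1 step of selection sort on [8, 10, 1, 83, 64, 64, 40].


Initial: [8, 10, 1, 83, 64, 64, 40]
Step 1: min=1 at 2
  Swap: [1, 10, 8, 83, 64, 64, 40]

After 1 step: [1, 10, 8, 83, 64, 64, 40]


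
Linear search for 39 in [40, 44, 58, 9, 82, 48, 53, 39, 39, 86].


i=0: 40!=39
i=1: 44!=39
i=2: 58!=39
i=3: 9!=39
i=4: 82!=39
i=5: 48!=39
i=6: 53!=39
i=7: 39==39 found!

Found at 7, 8 comps


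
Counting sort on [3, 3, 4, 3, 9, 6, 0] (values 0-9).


Input: [3, 3, 4, 3, 9, 6, 0]
Counts: [1, 0, 0, 3, 1, 0, 1, 0, 0, 1]

Sorted: [0, 3, 3, 3, 4, 6, 9]


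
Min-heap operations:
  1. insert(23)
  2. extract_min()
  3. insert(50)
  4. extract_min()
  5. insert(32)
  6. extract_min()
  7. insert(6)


insert(23) -> [23]
extract_min()->23, []
insert(50) -> [50]
extract_min()->50, []
insert(32) -> [32]
extract_min()->32, []
insert(6) -> [6]

Final heap: [6]


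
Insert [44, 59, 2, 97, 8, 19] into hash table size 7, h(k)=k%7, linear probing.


Insert 44: h=2 -> slot 2
Insert 59: h=3 -> slot 3
Insert 2: h=2, 2 probes -> slot 4
Insert 97: h=6 -> slot 6
Insert 8: h=1 -> slot 1
Insert 19: h=5 -> slot 5

Table: [None, 8, 44, 59, 2, 19, 97]


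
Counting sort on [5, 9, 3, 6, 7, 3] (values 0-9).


Input: [5, 9, 3, 6, 7, 3]
Counts: [0, 0, 0, 2, 0, 1, 1, 1, 0, 1]

Sorted: [3, 3, 5, 6, 7, 9]


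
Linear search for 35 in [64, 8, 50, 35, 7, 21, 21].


i=0: 64!=35
i=1: 8!=35
i=2: 50!=35
i=3: 35==35 found!

Found at 3, 4 comps


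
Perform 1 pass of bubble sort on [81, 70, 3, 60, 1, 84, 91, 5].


Initial: [81, 70, 3, 60, 1, 84, 91, 5]
Pass 1: [70, 3, 60, 1, 81, 84, 5, 91] (5 swaps)

After 1 pass: [70, 3, 60, 1, 81, 84, 5, 91]


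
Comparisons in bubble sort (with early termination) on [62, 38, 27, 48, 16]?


Algorithm: bubble sort (with early termination)
Input: [62, 38, 27, 48, 16]
Sorted: [16, 27, 38, 48, 62]

10


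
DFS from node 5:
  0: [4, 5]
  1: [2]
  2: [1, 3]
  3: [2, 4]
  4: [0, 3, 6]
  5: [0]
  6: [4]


Visit 5, push [0]
Visit 0, push [4]
Visit 4, push [6, 3]
Visit 3, push [2]
Visit 2, push [1]
Visit 1, push []
Visit 6, push []

DFS order: [5, 0, 4, 3, 2, 1, 6]


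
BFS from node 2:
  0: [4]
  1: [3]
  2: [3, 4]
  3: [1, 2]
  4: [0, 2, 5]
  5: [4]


Visit 2, enqueue [3, 4]
Visit 3, enqueue [1]
Visit 4, enqueue [0, 5]
Visit 1, enqueue []
Visit 0, enqueue []
Visit 5, enqueue []

BFS order: [2, 3, 4, 1, 0, 5]


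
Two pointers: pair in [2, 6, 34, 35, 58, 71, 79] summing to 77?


lo=0(2)+hi=6(79)=81
lo=0(2)+hi=5(71)=73
lo=1(6)+hi=5(71)=77

Yes: 6+71=77


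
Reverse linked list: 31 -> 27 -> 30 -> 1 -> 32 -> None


Step 1: curr=31, set curr.next=prev(None) | reversed so far: 31
Step 2: curr=27, set curr.next=prev(31) | reversed so far: 27 -> 31
Step 3: curr=30, set curr.next=prev(27) | reversed so far: 30 -> 27 -> 31
Step 4: curr=1, set curr.next=prev(30) | reversed so far: 1 -> 30 -> 27 -> 31
Step 5: curr=32, set curr.next=prev(1) | reversed so far: 32 -> 1 -> 30 -> 27 -> 31

32 -> 1 -> 30 -> 27 -> 31 -> None


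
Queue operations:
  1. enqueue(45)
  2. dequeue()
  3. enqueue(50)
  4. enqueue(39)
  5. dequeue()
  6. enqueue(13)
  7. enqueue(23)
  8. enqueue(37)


enqueue(45) -> [45]
dequeue()->45, []
enqueue(50) -> [50]
enqueue(39) -> [50, 39]
dequeue()->50, [39]
enqueue(13) -> [39, 13]
enqueue(23) -> [39, 13, 23]
enqueue(37) -> [39, 13, 23, 37]

Final queue: [39, 13, 23, 37]


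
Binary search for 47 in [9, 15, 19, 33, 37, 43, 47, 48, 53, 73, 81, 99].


Step 1: lo=0, hi=11, mid=5, val=43
Step 2: lo=6, hi=11, mid=8, val=53
Step 3: lo=6, hi=7, mid=6, val=47

Found at index 6


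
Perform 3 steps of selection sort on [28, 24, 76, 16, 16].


Initial: [28, 24, 76, 16, 16]
Step 1: min=16 at 3
  Swap: [16, 24, 76, 28, 16]
Step 2: min=16 at 4
  Swap: [16, 16, 76, 28, 24]
Step 3: min=24 at 4
  Swap: [16, 16, 24, 28, 76]

After 3 steps: [16, 16, 24, 28, 76]


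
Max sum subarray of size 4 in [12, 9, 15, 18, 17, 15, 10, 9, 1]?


[0:4]: 54
[1:5]: 59
[2:6]: 65
[3:7]: 60
[4:8]: 51
[5:9]: 35

Max: 65 at [2:6]


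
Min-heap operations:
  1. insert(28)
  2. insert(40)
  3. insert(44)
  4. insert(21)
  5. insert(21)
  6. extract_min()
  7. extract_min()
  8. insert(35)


insert(28) -> [28]
insert(40) -> [28, 40]
insert(44) -> [28, 40, 44]
insert(21) -> [21, 28, 44, 40]
insert(21) -> [21, 21, 44, 40, 28]
extract_min()->21, [21, 28, 44, 40]
extract_min()->21, [28, 40, 44]
insert(35) -> [28, 35, 44, 40]

Final heap: [28, 35, 44, 40]


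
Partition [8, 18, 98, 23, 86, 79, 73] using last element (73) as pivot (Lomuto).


Pivot: 73
  8 <= 73: advance i (no swap)
  18 <= 73: advance i (no swap)
  23 <= 73: swap -> [8, 18, 23, 98, 86, 79, 73]
Place pivot at 3: [8, 18, 23, 73, 86, 79, 98]

Partitioned: [8, 18, 23, 73, 86, 79, 98]


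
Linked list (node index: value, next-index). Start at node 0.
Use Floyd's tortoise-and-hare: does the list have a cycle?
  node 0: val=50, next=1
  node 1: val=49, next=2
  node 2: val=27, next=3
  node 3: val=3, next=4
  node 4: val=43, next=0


Floyd's tortoise (slow, +1) and hare (fast, +2):
  init: slow=0, fast=0
  step 1: slow=1, fast=2
  step 2: slow=2, fast=4
  step 3: slow=3, fast=1
  step 4: slow=4, fast=3
  step 5: slow=0, fast=0
  slow == fast at node 0: cycle detected

Cycle: yes


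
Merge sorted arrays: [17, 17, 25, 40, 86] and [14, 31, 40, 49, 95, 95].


Take 14 from B
Take 17 from A
Take 17 from A
Take 25 from A
Take 31 from B
Take 40 from A
Take 40 from B
Take 49 from B
Take 86 from A

Merged: [14, 17, 17, 25, 31, 40, 40, 49, 86, 95, 95]


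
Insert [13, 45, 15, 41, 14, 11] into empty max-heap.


Insert 13: [13]
Insert 45: [45, 13]
Insert 15: [45, 13, 15]
Insert 41: [45, 41, 15, 13]
Insert 14: [45, 41, 15, 13, 14]
Insert 11: [45, 41, 15, 13, 14, 11]

Final heap: [45, 41, 15, 13, 14, 11]


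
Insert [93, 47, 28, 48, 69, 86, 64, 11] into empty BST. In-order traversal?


Insert 93: root
Insert 47: L from 93
Insert 28: L from 93 -> L from 47
Insert 48: L from 93 -> R from 47
Insert 69: L from 93 -> R from 47 -> R from 48
Insert 86: L from 93 -> R from 47 -> R from 48 -> R from 69
Insert 64: L from 93 -> R from 47 -> R from 48 -> L from 69
Insert 11: L from 93 -> L from 47 -> L from 28

In-order: [11, 28, 47, 48, 64, 69, 86, 93]


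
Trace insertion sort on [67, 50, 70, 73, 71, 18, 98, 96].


Initial: [67, 50, 70, 73, 71, 18, 98, 96]
Insert 50: [50, 67, 70, 73, 71, 18, 98, 96]
Insert 70: [50, 67, 70, 73, 71, 18, 98, 96]
Insert 73: [50, 67, 70, 73, 71, 18, 98, 96]
Insert 71: [50, 67, 70, 71, 73, 18, 98, 96]
Insert 18: [18, 50, 67, 70, 71, 73, 98, 96]
Insert 98: [18, 50, 67, 70, 71, 73, 98, 96]
Insert 96: [18, 50, 67, 70, 71, 73, 96, 98]

Sorted: [18, 50, 67, 70, 71, 73, 96, 98]
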